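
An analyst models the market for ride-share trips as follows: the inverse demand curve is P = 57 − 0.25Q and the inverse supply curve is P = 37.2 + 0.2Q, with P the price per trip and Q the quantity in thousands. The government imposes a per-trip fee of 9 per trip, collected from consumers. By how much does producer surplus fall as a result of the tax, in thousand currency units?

Producer surplus falls by 136 thousand.

Inverting to Q(P) form: Qd = 228 − 4P; Qs = 5P − 186.
Before the tax: set 228 − 4P = 5P − 186 → P* = 46, Q* = 44.
With the tax collected from consumers, demand (in seller-price terms) shifts: Qd = 228 − 4(P + 9).
Solving gives Q = 24 with consumers paying 51 and sellers receiving 42 (the 9 wedge).
ΔPS is the trapezoid between Q = 24 and Q = 44 of height 4: ½ · (44 + 24) · 4 = 136.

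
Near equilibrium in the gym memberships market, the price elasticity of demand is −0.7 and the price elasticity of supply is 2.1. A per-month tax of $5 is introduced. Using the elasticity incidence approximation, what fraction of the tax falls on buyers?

Incidence ratio: buyers' share ≈ εs / (εs + |εd|) = 2.1 / (2.1 + 0.7) = 0.75.
Supply is the more elastic side, so buyers bear the larger share.

Buyers' share ≈ 0.75.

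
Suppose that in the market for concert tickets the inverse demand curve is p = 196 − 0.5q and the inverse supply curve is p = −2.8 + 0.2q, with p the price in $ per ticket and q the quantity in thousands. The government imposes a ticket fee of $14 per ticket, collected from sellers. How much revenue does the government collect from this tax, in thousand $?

Tax revenue = $3696 thousand.

Rewrite in direct form: qd = 392 − 2p and qs = 5p + 14.
Without the tax, 392 − 2p = 5p + 14 gives 7p = 378, so p* = $54 and q* = 284.
With the tax collected from sellers, supply shifts: qs = 5(p − 14) + 14.
Solving gives q = 264 with buyers paying $64 and sellers receiving $50 (the $14 wedge).
Revenue = t · Q = 14 · 264 = $3696.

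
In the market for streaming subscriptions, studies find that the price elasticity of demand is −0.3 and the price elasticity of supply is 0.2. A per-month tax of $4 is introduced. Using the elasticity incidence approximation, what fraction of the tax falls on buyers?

Buyers' share ≈ 0.4.

Incidence ratio: buyers' share ≈ εs / (εs + |εd|) = 0.2 / (0.2 + 0.3) = 0.4.
Supply is the less elastic side, so buyers bear the smaller share.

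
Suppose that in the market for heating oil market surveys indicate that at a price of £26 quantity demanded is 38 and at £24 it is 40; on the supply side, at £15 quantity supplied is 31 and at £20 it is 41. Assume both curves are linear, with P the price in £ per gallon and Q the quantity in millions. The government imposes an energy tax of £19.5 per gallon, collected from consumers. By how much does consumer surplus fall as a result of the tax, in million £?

Demand slope: (40 − 38)/(24 − 26) = -1, so Qd = 64 − P.
Supply slope: (41 − 31)/(20 − 15) = 2, so Qs = 2P + 1.
Before the tax: set 64 − P = 2P + 1 → P* = £21, Q* = 43.
With the tax collected from consumers, demand (in seller-price terms) shifts: Qd = 64 − (P + 19.5).
New equilibrium: consumers pay £34, producers receive £14.5, Q = 30. (Wedge: Pb − Ps = 19.5.)
ΔCS is the trapezoid between Q = 30 and Q = 43 of height £13: ½ · (43 + 30) · 13 = £474.5.

Consumer surplus falls by £474.5 million.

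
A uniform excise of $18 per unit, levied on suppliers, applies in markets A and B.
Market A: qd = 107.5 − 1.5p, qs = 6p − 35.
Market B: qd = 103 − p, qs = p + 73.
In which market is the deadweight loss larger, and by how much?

Market A: pre-tax p* = $19, q* = 79; post-tax q = 57.4; deadweight loss = $194.4.
Market B: pre-tax p* = $15, q* = 88; post-tax q = 79; deadweight loss = $81.
Difference: $194.4 vs $81 → market A is larger by $113.4.

Market A, by $113.4.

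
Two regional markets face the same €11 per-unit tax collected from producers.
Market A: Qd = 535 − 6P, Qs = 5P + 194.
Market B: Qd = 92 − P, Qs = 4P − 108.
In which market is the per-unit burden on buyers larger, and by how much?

Market B, by €3.8.

Market A: pre-tax P* = €31, Q* = 349; post-tax Q = 319; per-unit burden on buyers = €5.
Market B: pre-tax P* = €40, Q* = 52; post-tax Q = 43.2; per-unit burden on buyers = €8.8.
Difference: €5 vs €8.8 → market B is larger by €3.8.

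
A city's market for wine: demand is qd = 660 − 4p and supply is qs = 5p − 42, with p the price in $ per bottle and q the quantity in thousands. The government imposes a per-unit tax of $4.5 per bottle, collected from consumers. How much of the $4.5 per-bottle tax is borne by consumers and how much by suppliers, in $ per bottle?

Consumers bear $2.5 per bottle; suppliers bear $2 per bottle.

Without the tax, 660 − 4p = 5p − 42 gives 9p = 702, so p* = $78 and q* = 348.
With the tax collected from consumers, demand (in seller-price terms) shifts: qd = 660 − 4(p + 4.5).
Solving gives q = 338 with consumers paying $80.5 and suppliers receiving $76 (the $4.5 wedge).
Burden on consumers: $2.5; on suppliers: $2. (They sum to $4.5.)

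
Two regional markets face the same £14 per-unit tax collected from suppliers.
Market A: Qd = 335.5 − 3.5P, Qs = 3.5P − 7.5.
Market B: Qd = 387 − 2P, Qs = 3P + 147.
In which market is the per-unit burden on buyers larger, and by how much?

Market B, by £1.4.

Market A: pre-tax P* = £49, Q* = 164; post-tax Q = 139.5; per-unit burden on buyers = £7.
Market B: pre-tax P* = £48, Q* = 291; post-tax Q = 274.2; per-unit burden on buyers = £8.4.
Difference: £7 vs £8.4 → market B is larger by £1.4.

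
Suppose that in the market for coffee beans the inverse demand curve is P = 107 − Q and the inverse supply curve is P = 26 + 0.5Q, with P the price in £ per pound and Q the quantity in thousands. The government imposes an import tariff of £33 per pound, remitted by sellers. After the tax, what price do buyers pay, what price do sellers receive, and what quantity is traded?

Rewrite in direct form: Qd = 107 − P and Qs = 2P − 52.
Before the tax: set 107 − P = 2P − 52 → P* = £53, Q* = 54.
With the tax collected from sellers, supply shifts: Qs = 2(P − 33) − 52.
Solving gives Q = 32 with buyers paying £75 and sellers receiving £42 (the £33 wedge).
The less price-elastic side of the market bears the larger share of a per-unit tax.

Buyers pay £75; sellers receive £42; quantity = 32.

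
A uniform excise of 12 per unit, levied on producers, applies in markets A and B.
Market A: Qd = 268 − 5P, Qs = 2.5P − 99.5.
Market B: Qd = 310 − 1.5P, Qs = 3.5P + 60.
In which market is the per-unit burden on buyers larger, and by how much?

Market A: pre-tax P* = 49, Q* = 23; post-tax Q = 3; per-unit burden on buyers = 4.
Market B: pre-tax P* = 50, Q* = 235; post-tax Q = 222.4; per-unit burden on buyers = 8.4.
Difference: 4 vs 8.4 → market B is larger by 4.4.

Market B, by 4.4.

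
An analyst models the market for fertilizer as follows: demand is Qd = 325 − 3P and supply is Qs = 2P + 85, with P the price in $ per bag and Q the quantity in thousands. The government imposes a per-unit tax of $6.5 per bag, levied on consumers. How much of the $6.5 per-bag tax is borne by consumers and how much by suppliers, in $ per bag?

Consumers bear $2.6 per bag; suppliers bear $3.9 per bag.

Before the tax: set 325 − 3P = 2P + 85 → P* = $48, Q* = 181.
With the tax collected from consumers, demand (in seller-price terms) shifts: Qd = 325 − 3(P + 6.5).
Solving gives Q = 173.2 with consumers paying $50.6 and suppliers receiving $44.1 (the $6.5 wedge).
Burden on consumers: $2.6; on suppliers: $3.9. (They sum to $6.5.)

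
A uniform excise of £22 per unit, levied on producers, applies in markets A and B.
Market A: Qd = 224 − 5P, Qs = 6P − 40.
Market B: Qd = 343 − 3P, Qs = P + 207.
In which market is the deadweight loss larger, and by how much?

Market A: pre-tax P* = £24, Q* = 104; post-tax Q = 44; deadweight loss = £660.
Market B: pre-tax P* = £34, Q* = 241; post-tax Q = 224.5; deadweight loss = £181.5.
Difference: £660 vs £181.5 → market A is larger by £478.5.

Market A, by £478.5.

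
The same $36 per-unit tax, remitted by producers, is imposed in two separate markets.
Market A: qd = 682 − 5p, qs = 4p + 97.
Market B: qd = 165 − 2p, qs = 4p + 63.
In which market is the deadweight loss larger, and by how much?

Market A: pre-tax p* = $65, q* = 357; post-tax q = 277; deadweight loss = $1440.
Market B: pre-tax p* = $17, q* = 131; post-tax q = 83; deadweight loss = $864.
Difference: $1440 vs $864 → market A is larger by $576.

Market A, by $576.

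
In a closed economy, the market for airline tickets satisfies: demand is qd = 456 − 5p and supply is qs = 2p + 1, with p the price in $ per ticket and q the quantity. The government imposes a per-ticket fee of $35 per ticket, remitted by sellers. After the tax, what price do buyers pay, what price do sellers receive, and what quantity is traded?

Without the tax, 456 − 5p = 2p + 1 gives 7p = 455, so p* = $65 and q* = 131.
With the tax collected from sellers, supply shifts: qs = 2(p − 35) + 1.
New equilibrium: buyers pay $75, sellers receive $40, q = 81. (Wedge: pb − ps = 35.)

Buyers pay $75; sellers receive $40; quantity = 81.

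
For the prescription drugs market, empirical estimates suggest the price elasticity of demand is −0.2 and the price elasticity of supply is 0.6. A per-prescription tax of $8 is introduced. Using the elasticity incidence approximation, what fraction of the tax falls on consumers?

Consumers' share ≈ 0.75.

Incidence ratio: consumers' share ≈ εs / (εs + |εd|) = 0.6 / (0.6 + 0.2) = 0.75.
Supply is the more elastic side, so consumers bear the larger share.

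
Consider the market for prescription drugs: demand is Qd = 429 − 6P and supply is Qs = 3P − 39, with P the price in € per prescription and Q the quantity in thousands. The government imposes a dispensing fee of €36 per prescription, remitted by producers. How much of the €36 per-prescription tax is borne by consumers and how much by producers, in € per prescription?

Consumers bear €12 per prescription; producers bear €24 per prescription.

Without the tax, 429 − 6P = 3P − 39 gives 9P = 468, so P* = €52 and Q* = 117.
With the tax collected from producers, supply shifts: Qs = 3(P − 36) − 39.
Solving gives Q = 45 with consumers paying €64 and producers receiving €28 (the €36 wedge).
Burden on consumers: €12; on producers: €24. (They sum to €36.)
The less price-elastic side of the market bears the larger share of a per-unit tax.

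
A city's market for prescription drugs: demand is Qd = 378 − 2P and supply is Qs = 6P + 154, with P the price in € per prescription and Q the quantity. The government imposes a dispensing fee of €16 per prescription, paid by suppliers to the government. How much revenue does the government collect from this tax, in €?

Tax revenue = €4768.

Before the tax: set 378 − 2P = 6P + 154 → P* = €28, Q* = 322.
With the tax collected from suppliers, supply shifts: Qs = 6(P − 16) + 154.
New equilibrium: buyers pay €40, suppliers receive €24, Q = 298. (Wedge: Pb − Ps = 16.)
Revenue = t · Q = 16 · 298 = €4768.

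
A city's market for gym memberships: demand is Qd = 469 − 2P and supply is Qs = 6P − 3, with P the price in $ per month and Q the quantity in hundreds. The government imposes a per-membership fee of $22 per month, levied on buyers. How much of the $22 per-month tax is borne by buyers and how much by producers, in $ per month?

Without the tax, 469 − 2P = 6P − 3 gives 8P = 472, so P* = $59 and Q* = 351.
With the tax collected from buyers, demand (in seller-price terms) shifts: Qd = 469 − 2(P + 22).
Solving gives Q = 318 with buyers paying $75.5 and producers receiving $53.5 (the $22 wedge).
Burden on buyers: $16.5; on producers: $5.5. (They sum to $22.)
The less price-elastic side of the market bears the larger share of a per-unit tax.

Buyers bear $16.5 per month; producers bear $5.5 per month.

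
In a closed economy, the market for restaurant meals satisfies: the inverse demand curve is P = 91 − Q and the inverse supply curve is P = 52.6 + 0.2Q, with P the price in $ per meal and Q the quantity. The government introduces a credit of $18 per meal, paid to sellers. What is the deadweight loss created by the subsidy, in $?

Deadweight loss = $135.

Rewrite in direct form: Qd = 91 − P and Qs = 5P − 263.
Before the subsidy: set 91 − P = 5P − 263 → P* = $59, Q* = 32.
With a per-unit subsidy paid to sellers, each receives P + 18 per unit sold, so supply becomes Qs = 5(P + 18) − 263.
New equilibrium: consumers pay $44, sellers receive $62, Q = 47. (Wedge: Pb − Ps = −18.)
Quantity rises by |ΔQ| = |32 − 47| = 15.
DWL = ½ · t · |ΔQ| = ½ · 18 · 15 = $135.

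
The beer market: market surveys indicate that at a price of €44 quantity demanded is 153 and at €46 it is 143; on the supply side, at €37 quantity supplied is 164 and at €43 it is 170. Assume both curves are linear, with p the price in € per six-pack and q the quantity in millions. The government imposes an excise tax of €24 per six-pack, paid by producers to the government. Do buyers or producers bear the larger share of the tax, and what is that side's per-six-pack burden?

Demand slope: (143 − 153)/(46 − 44) = -5, so qd = 373 − 5p.
Supply slope: (170 − 164)/(43 − 37) = 1, so qs = p + 127.
Before the tax: set 373 − 5p = p + 127 → p* = €41, q* = 168.
With the tax collected from producers, supply shifts: qs = (p − 24) + 127.
New equilibrium: buyers pay €45, producers receive €21, q = 148. (Wedge: pb − ps = 24.)
Per-six-pack burden: buyers €4, producers €20.
Producers take the larger share because supply is less price-elastic here (demand slope 5 vs supply slope 1).
The less price-elastic side of the market bears the larger share of a per-unit tax.

Producers bear the larger share: €20 per six-pack.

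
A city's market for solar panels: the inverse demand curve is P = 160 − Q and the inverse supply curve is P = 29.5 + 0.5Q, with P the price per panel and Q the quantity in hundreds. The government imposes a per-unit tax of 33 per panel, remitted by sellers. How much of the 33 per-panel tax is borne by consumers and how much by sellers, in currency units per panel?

Rewrite in direct form: Qd = 160 − P and Qs = 2P − 59.
Without the tax, 160 − P = 2P − 59 gives 3P = 219, so P* = 73 and Q* = 87.
With the tax collected from sellers, supply shifts: Qs = 2(P − 33) − 59.
Solving gives Q = 65 with consumers paying 95 and sellers receiving 62 (the 33 wedge).
Burden on consumers: 22; on sellers: 11. (They sum to 33.)

Consumers bear 22 per panel; sellers bear 11 per panel.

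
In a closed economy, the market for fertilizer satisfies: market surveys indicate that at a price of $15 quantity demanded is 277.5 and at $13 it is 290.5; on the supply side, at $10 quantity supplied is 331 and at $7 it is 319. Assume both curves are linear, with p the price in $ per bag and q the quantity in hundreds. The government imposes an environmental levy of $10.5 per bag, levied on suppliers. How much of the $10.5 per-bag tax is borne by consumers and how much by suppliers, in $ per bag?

Consumers bear $4 per bag; suppliers bear $6.5 per bag.

Demand slope: (290.5 − 277.5)/(13 − 15) = -6.5, so qd = 375 − 6.5p.
Supply slope: (319 − 331)/(7 − 10) = 4, so qs = 4p + 291.
Without the tax, 375 − 6.5p = 4p + 291 gives 10.5p = 84, so p* = $8 and q* = 323.
With the tax collected from suppliers, supply shifts: qs = 4(p − 10.5) + 291.
Solving gives q = 297 with consumers paying $12 and suppliers receiving $1.5 (the $10.5 wedge).
Burden on consumers: $4; on suppliers: $6.5. (They sum to $10.5.)
The less price-elastic side of the market bears the larger share of a per-unit tax.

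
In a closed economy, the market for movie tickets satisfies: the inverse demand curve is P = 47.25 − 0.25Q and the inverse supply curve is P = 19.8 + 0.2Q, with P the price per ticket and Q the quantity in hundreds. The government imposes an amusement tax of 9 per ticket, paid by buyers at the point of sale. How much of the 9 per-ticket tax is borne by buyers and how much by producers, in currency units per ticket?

Rewrite in direct form: Qd = 189 − 4P and Qs = 5P − 99.
Without the tax, 189 − 4P = 5P − 99 gives 9P = 288, so P* = 32 and Q* = 61.
With the tax collected from buyers, demand (in seller-price terms) shifts: Qd = 189 − 4(P + 9).
New equilibrium: buyers pay 37, producers receive 28, Q = 41. (Wedge: Pb − Ps = 9.)
Burden on buyers: 5; on producers: 4. (They sum to 9.)
The less price-elastic side of the market bears the larger share of a per-unit tax.

Buyers bear 5 per ticket; producers bear 4 per ticket.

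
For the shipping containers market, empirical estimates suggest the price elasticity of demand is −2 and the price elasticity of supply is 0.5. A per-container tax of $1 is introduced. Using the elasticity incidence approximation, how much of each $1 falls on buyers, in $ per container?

Incidence ratio: buyers' share ≈ εs / (εs + |εd|) = 0.5 / (0.5 + 2) = 0.2.
So buyers bear ≈ 0.2 × $1 = $0.2; sellers bear $0.8.

Buyers bear ≈ $0.2 per container.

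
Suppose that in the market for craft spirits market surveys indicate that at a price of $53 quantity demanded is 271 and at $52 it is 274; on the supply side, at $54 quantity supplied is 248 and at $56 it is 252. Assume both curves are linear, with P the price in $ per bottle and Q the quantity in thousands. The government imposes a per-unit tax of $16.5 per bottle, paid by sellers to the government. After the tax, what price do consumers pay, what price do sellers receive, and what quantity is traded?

Consumers pay $64.6; sellers receive $48.1; quantity = 236.2.

Demand slope: (274 − 271)/(52 − 53) = -3, so Qd = 430 − 3P.
Supply slope: (252 − 248)/(56 − 54) = 2, so Qs = 2P + 140.
Without the tax, 430 − 3P = 2P + 140 gives 5P = 290, so P* = $58 and Q* = 256.
With the tax collected from sellers, supply shifts: Qs = 2(P − 16.5) + 140.
Solving gives Q = 236.2 with consumers paying $64.6 and sellers receiving $48.1 (the $16.5 wedge).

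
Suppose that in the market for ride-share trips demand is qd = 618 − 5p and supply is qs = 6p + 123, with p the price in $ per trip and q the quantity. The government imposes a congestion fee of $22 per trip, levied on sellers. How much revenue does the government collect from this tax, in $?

Tax revenue = $7326.

Before the tax: set 618 − 5p = 6p + 123 → p* = $45, q* = 393.
With the tax collected from sellers, supply shifts: qs = 6(p − 22) + 123.
Solving gives q = 333 with consumers paying $57 and sellers receiving $35 (the $22 wedge).
Revenue = t · Q = 22 · 333 = $7326.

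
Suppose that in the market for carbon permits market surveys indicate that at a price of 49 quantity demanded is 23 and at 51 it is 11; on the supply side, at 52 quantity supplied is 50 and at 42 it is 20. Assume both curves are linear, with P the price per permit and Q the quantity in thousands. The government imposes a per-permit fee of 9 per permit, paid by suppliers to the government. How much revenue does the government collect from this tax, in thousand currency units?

Demand slope: (11 − 23)/(51 − 49) = -6, so Qd = 317 − 6P.
Supply slope: (20 − 50)/(42 − 52) = 3, so Qs = 3P − 106.
Without the tax, 317 − 6P = 3P − 106 gives 9P = 423, so P* = 47 and Q* = 35.
With the tax collected from suppliers, supply shifts: Qs = 3(P − 9) − 106.
New equilibrium: buyers pay 50, suppliers receive 41, Q = 17. (Wedge: Pb − Ps = 9.)
Revenue = t · Q = 9 · 17 = 153.

Tax revenue = 153 thousand.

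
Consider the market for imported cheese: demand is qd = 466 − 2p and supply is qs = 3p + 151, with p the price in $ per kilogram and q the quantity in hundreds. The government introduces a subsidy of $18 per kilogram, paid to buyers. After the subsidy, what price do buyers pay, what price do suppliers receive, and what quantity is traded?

Buyers pay $52.2; suppliers receive $70.2; quantity = 361.6.

Without the subsidy, 466 − 2p = 3p + 151 gives 5p = 315, so p* = $63 and q* = 340.
With a per-unit subsidy paid to buyers, each effectively pays p − 18, so demand becomes qd = 466 − 2(p − 18).
New equilibrium: buyers pay $52.2, suppliers receive $70.2, q = 361.6. (Wedge: pb − ps = −18.)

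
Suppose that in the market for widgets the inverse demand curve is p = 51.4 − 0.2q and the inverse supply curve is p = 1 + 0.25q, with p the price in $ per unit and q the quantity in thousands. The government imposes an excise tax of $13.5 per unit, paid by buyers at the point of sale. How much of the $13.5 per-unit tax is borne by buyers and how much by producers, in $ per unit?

Rewrite in direct form: qd = 257 − 5p and qs = 4p − 4.
Without the tax, 257 − 5p = 4p − 4 gives 9p = 261, so p* = $29 and q* = 112.
With the tax collected from buyers, demand (in seller-price terms) shifts: qd = 257 − 5(p + 13.5).
New equilibrium: buyers pay $35, producers receive $21.5, q = 82. (Wedge: pb − ps = 13.5.)
Burden on buyers: $6; on producers: $7.5. (They sum to $13.5.)

Buyers bear $6 per unit; producers bear $7.5 per unit.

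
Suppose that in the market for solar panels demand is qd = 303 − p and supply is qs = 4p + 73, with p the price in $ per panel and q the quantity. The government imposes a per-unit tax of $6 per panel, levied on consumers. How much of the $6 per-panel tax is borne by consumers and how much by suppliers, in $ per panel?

Consumers bear $4.8 per panel; suppliers bear $1.2 per panel.

Before the tax: set 303 − p = 4p + 73 → p* = $46, q* = 257.
With the tax collected from consumers, demand (in seller-price terms) shifts: qd = 303 − (p + 6).
New equilibrium: consumers pay $50.8, suppliers receive $44.8, q = 252.2. (Wedge: pb − ps = 6.)
Burden on consumers: $4.8; on suppliers: $1.2. (They sum to $6.)
The less price-elastic side of the market bears the larger share of a per-unit tax.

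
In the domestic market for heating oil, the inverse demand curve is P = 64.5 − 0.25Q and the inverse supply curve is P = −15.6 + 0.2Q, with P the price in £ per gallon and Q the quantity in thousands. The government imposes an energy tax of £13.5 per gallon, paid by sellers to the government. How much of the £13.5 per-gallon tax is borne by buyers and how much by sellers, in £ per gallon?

Rewrite in direct form: Qd = 258 − 4P and Qs = 5P + 78.
Without the tax, 258 − 4P = 5P + 78 gives 9P = 180, so P* = £20 and Q* = 178.
With the tax collected from sellers, supply shifts: Qs = 5(P − 13.5) + 78.
Solving gives Q = 148 with buyers paying £27.5 and sellers receiving £14 (the £13.5 wedge).
Burden on buyers: £7.5; on sellers: £6. (They sum to £13.5.)
The less price-elastic side of the market bears the larger share of a per-unit tax.

Buyers bear £7.5 per gallon; sellers bear £6 per gallon.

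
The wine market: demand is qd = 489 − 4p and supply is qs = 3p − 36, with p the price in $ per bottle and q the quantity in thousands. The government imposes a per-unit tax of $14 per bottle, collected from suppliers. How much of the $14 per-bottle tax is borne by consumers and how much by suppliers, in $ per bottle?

Consumers bear $6 per bottle; suppliers bear $8 per bottle.

Without the tax, 489 − 4p = 3p − 36 gives 7p = 525, so p* = $75 and q* = 189.
With the tax collected from suppliers, supply shifts: qs = 3(p − 14) − 36.
Solving gives q = 165 with consumers paying $81 and suppliers receiving $67 (the $14 wedge).
Burden on consumers: $6; on suppliers: $8. (They sum to $14.)
The less price-elastic side of the market bears the larger share of a per-unit tax.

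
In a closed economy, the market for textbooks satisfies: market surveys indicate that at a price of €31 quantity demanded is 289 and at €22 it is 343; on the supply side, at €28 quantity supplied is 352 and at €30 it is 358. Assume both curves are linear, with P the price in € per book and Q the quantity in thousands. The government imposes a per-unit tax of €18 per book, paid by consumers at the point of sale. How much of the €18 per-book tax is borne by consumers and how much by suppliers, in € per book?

Consumers bear €6 per book; suppliers bear €12 per book.

Demand slope: (343 − 289)/(22 − 31) = -6, so Qd = 475 − 6P.
Supply slope: (358 − 352)/(30 − 28) = 3, so Qs = 3P + 268.
Without the tax, 475 − 6P = 3P + 268 gives 9P = 207, so P* = €23 and Q* = 337.
With the tax collected from consumers, demand (in seller-price terms) shifts: Qd = 475 − 6(P + 18).
Solving gives Q = 301 with consumers paying €29 and suppliers receiving €11 (the €18 wedge).
Burden on consumers: €6; on suppliers: €12. (They sum to €18.)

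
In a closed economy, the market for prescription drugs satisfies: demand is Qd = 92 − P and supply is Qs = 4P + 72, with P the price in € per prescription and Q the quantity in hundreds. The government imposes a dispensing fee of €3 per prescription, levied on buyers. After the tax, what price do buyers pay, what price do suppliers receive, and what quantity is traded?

Buyers pay €6.4; suppliers receive €3.4; quantity = 85.6.

Before the tax: set 92 − P = 4P + 72 → P* = €4, Q* = 88.
With the tax collected from buyers, demand (in seller-price terms) shifts: Qd = 92 − (P + 3).
Solving gives Q = 85.6 with buyers paying €6.4 and suppliers receiving €3.4 (the €3 wedge).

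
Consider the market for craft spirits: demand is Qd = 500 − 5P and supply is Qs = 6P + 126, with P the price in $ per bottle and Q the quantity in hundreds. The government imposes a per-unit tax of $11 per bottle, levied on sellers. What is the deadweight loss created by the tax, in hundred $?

Without the tax, 500 − 5P = 6P + 126 gives 11P = 374, so P* = $34 and Q* = 330.
With the tax collected from sellers, supply shifts: Qs = 6(P − 11) + 126.
Solving gives Q = 300 with consumers paying $40 and sellers receiving $29 (the $11 wedge).
Quantity falls by |ΔQ| = |330 − 300| = 30.
DWL = ½ · t · |ΔQ| = ½ · 11 · 30 = $165.

Deadweight loss = $165 hundred.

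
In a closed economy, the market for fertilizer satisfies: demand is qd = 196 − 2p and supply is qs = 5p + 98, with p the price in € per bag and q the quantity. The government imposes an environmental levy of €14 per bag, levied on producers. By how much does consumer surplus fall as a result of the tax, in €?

Before the tax: set 196 − 2p = 5p + 98 → p* = €14, q* = 168.
With the tax collected from producers, supply shifts: qs = 5(p − 14) + 98.
Solving gives q = 148 with buyers paying €24 and producers receiving €10 (the €14 wedge).
ΔCS is the trapezoid between Q = 148 and Q = 168 of height €10: ½ · (168 + 148) · 10 = €1580.

Consumer surplus falls by €1580.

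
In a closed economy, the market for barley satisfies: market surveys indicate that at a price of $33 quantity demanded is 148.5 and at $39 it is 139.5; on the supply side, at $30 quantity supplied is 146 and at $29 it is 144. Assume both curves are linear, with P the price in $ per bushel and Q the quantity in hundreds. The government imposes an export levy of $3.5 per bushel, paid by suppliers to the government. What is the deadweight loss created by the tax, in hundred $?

Deadweight loss = $5.25 hundred.

Demand slope: (139.5 − 148.5)/(39 − 33) = -1.5, so Qd = 198 − 1.5P.
Supply slope: (144 − 146)/(29 − 30) = 2, so Qs = 2P + 86.
Before the tax: set 198 − 1.5P = 2P + 86 → P* = $32, Q* = 150.
With the tax collected from suppliers, supply shifts: Qs = 2(P − 3.5) + 86.
Solving gives Q = 147 with buyers paying $34 and suppliers receiving $30.5 (the $3.5 wedge).
Quantity falls by |ΔQ| = |150 − 147| = 3.
DWL = ½ · t · |ΔQ| = ½ · 3.5 · 3 = $5.25.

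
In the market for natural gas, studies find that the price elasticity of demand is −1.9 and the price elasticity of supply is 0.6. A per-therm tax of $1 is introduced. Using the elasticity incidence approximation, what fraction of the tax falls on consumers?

Incidence ratio: consumers' share ≈ εs / (εs + |εd|) = 0.6 / (0.6 + 1.9) = 0.24.
Supply is the less elastic side, so consumers bear the smaller share.

Consumers' share ≈ 0.24.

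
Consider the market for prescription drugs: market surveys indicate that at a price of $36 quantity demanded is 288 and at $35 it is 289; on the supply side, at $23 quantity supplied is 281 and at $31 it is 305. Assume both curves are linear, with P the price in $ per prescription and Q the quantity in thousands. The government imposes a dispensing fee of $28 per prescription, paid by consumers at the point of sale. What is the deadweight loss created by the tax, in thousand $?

Deadweight loss = $294 thousand.

Demand slope: (289 − 288)/(35 − 36) = -1, so Qd = 324 − P.
Supply slope: (305 − 281)/(31 − 23) = 3, so Qs = 3P + 212.
Before the tax: set 324 − P = 3P + 212 → P* = $28, Q* = 296.
With the tax collected from consumers, demand (in seller-price terms) shifts: Qd = 324 − (P + 28).
New equilibrium: consumers pay $49, suppliers receive $21, Q = 275. (Wedge: Pb − Ps = 28.)
Quantity falls by |ΔQ| = |296 − 275| = 21.
DWL = ½ · t · |ΔQ| = ½ · 28 · 21 = $294.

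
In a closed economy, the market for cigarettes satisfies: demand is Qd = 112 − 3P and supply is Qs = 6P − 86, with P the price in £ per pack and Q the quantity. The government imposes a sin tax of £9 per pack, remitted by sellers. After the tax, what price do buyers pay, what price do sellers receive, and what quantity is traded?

Buyers pay £28; sellers receive £19; quantity = 28.

Before the tax: set 112 − 3P = 6P − 86 → P* = £22, Q* = 46.
With the tax collected from sellers, supply shifts: Qs = 6(P − 9) − 86.
New equilibrium: buyers pay £28, sellers receive £19, Q = 28. (Wedge: Pb − Ps = 9.)
The less price-elastic side of the market bears the larger share of a per-unit tax.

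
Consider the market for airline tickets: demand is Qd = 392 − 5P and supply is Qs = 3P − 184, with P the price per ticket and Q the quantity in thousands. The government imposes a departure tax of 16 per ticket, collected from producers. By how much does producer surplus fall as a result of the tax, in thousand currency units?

Producer surplus falls by 170 thousand.

Before the tax: set 392 − 5P = 3P − 184 → P* = 72, Q* = 32.
With the tax collected from producers, supply shifts: Qs = 3(P − 16) − 184.
New equilibrium: buyers pay 78, producers receive 62, Q = 2. (Wedge: Pb − Ps = 16.)
ΔPS is the trapezoid between Q = 2 and Q = 32 of height 10: ½ · (32 + 2) · 10 = 170.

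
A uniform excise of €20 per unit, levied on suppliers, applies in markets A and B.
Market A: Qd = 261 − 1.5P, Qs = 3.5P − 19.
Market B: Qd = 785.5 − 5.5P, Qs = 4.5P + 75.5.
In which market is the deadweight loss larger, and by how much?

Market A: pre-tax P* = €56, Q* = 177; post-tax Q = 156; deadweight loss = €210.
Market B: pre-tax P* = €71, Q* = 395; post-tax Q = 345.5; deadweight loss = €495.
Difference: €210 vs €495 → market B is larger by €285.

Market B, by €285.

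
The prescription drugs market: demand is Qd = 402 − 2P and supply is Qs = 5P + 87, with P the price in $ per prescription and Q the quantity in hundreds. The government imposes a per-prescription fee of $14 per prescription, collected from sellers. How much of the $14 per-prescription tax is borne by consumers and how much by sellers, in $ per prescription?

Before the tax: set 402 − 2P = 5P + 87 → P* = $45, Q* = 312.
With the tax collected from sellers, supply shifts: Qs = 5(P − 14) + 87.
New equilibrium: consumers pay $55, sellers receive $41, Q = 292. (Wedge: Pb − Ps = 14.)
Burden on consumers: $10; on sellers: $4. (They sum to $14.)
The less price-elastic side of the market bears the larger share of a per-unit tax.

Consumers bear $10 per prescription; sellers bear $4 per prescription.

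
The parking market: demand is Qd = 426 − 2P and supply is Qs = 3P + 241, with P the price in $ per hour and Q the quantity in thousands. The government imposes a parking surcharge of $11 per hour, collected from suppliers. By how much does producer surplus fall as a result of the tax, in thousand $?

Producer surplus falls by $1519.76 thousand.

Without the tax, 426 − 2P = 3P + 241 gives 5P = 185, so P* = $37 and Q* = 352.
With the tax collected from suppliers, supply shifts: Qs = 3(P − 11) + 241.
Solving gives Q = 338.8 with buyers paying $43.6 and suppliers receiving $32.6 (the $11 wedge).
ΔPS is the trapezoid between Q = 338.8 and Q = 352 of height $4.4: ½ · (352 + 338.8) · 4.4 = $1519.76.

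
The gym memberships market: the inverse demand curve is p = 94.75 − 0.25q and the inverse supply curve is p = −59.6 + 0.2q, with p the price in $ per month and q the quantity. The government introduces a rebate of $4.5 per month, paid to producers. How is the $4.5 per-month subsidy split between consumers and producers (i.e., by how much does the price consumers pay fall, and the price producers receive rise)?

Consumers gain $2.5 per month; producers gain $2 per month.

Inverting to q(p) form: qd = 379 − 4p; qs = 5p + 298.
Without the subsidy, 379 − 4p = 5p + 298 gives 9p = 81, so p* = $9 and q* = 343.
With a per-unit subsidy paid to producers, each receives p + 4.5 per unit sold, so supply becomes qs = 5(p + 4.5) + 298.
New equilibrium: consumers pay $6.5, producers receive $11, q = 353. (Wedge: pb − ps = −4.5.)
Gain to consumers: $2.5; to producers: $2. (They sum to $4.5.)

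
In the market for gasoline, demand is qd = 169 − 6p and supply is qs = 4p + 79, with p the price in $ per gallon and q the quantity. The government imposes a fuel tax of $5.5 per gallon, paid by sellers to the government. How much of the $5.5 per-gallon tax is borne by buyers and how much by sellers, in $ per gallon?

Buyers bear $2.2 per gallon; sellers bear $3.3 per gallon.

Before the tax: set 169 − 6p = 4p + 79 → p* = $9, q* = 115.
With the tax collected from sellers, supply shifts: qs = 4(p − 5.5) + 79.
Solving gives q = 101.8 with buyers paying $11.2 and sellers receiving $5.7 (the $5.5 wedge).
Burden on buyers: $2.2; on sellers: $3.3. (They sum to $5.5.)
The less price-elastic side of the market bears the larger share of a per-unit tax.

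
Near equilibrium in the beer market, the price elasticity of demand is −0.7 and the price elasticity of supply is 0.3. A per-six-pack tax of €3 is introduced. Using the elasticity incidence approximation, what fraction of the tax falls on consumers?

Consumers' share ≈ 0.3.

Incidence ratio: consumers' share ≈ εs / (εs + |εd|) = 0.3 / (0.3 + 0.7) = 0.3.
Supply is the less elastic side, so consumers bear the smaller share.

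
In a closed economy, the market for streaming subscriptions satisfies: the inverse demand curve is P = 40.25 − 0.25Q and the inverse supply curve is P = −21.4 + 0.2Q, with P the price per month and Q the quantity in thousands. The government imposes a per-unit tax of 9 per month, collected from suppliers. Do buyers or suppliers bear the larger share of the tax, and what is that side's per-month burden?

Rewrite in direct form: Qd = 161 − 4P and Qs = 5P + 107.
Before the tax: set 161 − 4P = 5P + 107 → P* = 6, Q* = 137.
With the tax collected from suppliers, supply shifts: Qs = 5(P − 9) + 107.
Solving gives Q = 117 with buyers paying 11 and suppliers receiving 2 (the 9 wedge).
Per-month burden: buyers 5, suppliers 4.
Buyers take the larger share because demand is less price-elastic here (demand slope 4 vs supply slope 5).

Buyers bear the larger share: 5 per month.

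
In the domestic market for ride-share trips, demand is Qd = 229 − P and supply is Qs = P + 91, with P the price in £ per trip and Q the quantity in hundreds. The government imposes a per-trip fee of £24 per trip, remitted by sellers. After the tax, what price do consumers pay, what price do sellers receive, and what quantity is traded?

Consumers pay £81; sellers receive £57; quantity = 148.

Without the tax, 229 − P = P + 91 gives 2P = 138, so P* = £69 and Q* = 160.
With the tax collected from sellers, supply shifts: Qs = (P − 24) + 91.
Solving gives Q = 148 with consumers paying £81 and sellers receiving £57 (the £24 wedge).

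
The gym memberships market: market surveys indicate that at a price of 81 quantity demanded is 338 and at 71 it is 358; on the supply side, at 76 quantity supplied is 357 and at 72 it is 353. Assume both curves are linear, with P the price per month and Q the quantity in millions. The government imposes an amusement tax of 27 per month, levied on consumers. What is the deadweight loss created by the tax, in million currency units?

Deadweight loss = 243 million.

Demand slope: (358 − 338)/(71 − 81) = -2, so Qd = 500 − 2P.
Supply slope: (353 − 357)/(72 − 76) = 1, so Qs = P + 281.
Without the tax, 500 − 2P = P + 281 gives 3P = 219, so P* = 73 and Q* = 354.
With the tax collected from consumers, demand (in seller-price terms) shifts: Qd = 500 − 2(P + 27).
New equilibrium: consumers pay 82, producers receive 55, Q = 336. (Wedge: Pb − Ps = 27.)
Quantity falls by |ΔQ| = |354 − 336| = 18.
DWL = ½ · t · |ΔQ| = ½ · 27 · 18 = 243.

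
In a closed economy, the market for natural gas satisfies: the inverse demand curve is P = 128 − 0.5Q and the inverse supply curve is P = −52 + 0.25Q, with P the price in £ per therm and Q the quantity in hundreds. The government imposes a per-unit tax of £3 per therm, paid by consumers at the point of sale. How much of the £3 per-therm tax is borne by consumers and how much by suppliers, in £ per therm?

Consumers bear £2 per therm; suppliers bear £1 per therm.

Inverting to Q(P) form: Qd = 256 − 2P; Qs = 4P + 208.
Before the tax: set 256 − 2P = 4P + 208 → P* = £8, Q* = 240.
With the tax collected from consumers, demand (in seller-price terms) shifts: Qd = 256 − 2(P + 3).
Solving gives Q = 236 with consumers paying £10 and suppliers receiving £7 (the £3 wedge).
Burden on consumers: £2; on suppliers: £1. (They sum to £3.)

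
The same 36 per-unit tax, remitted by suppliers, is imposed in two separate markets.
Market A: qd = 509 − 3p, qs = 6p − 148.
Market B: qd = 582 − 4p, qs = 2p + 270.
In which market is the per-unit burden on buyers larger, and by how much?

Market A, by 12.

Market A: pre-tax p* = 73, q* = 290; post-tax q = 218; per-unit burden on buyers = 24.
Market B: pre-tax p* = 52, q* = 374; post-tax q = 326; per-unit burden on buyers = 12.
Difference: 24 vs 12 → market A is larger by 12.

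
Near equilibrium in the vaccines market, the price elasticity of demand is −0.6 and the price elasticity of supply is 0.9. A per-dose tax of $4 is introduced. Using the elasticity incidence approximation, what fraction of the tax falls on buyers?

Incidence ratio: buyers' share ≈ εs / (εs + |εd|) = 0.9 / (0.9 + 0.6) = 0.6.
Supply is the more elastic side, so buyers bear the larger share.

Buyers' share ≈ 0.6.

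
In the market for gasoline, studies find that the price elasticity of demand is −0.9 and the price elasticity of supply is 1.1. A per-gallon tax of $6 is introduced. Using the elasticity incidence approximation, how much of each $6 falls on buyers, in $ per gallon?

Incidence ratio: buyers' share ≈ εs / (εs + |εd|) = 1.1 / (1.1 + 0.9) = 0.55.
So buyers bear ≈ 0.55 × $6 = $3.3; sellers bear $2.7.

Buyers bear ≈ $3.3 per gallon.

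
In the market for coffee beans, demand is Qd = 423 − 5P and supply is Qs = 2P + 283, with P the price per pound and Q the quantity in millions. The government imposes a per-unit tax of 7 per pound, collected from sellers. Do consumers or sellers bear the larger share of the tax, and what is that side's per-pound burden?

Sellers bear the larger share: 5 per pound.

Without the tax, 423 − 5P = 2P + 283 gives 7P = 140, so P* = 20 and Q* = 323.
With the tax collected from sellers, supply shifts: Qs = 2(P − 7) + 283.
New equilibrium: consumers pay 22, sellers receive 15, Q = 313. (Wedge: Pb − Ps = 7.)
Per-pound burden: consumers 2, sellers 5.
Sellers take the larger share because supply is less price-elastic here (demand slope 5 vs supply slope 2).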